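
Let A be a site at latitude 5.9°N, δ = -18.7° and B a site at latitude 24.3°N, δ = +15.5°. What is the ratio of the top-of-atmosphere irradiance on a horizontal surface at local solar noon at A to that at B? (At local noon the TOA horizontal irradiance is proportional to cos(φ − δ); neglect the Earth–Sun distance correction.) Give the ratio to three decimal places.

0.920

A: cos θ_z = cos(5.9° − (-18.7°)) = 0.9092.
B: cos θ_z = cos(24.3° − (15.5°)) = 0.9882.
Ratio A/B = 0.9092 / 0.9882 = 0.9201.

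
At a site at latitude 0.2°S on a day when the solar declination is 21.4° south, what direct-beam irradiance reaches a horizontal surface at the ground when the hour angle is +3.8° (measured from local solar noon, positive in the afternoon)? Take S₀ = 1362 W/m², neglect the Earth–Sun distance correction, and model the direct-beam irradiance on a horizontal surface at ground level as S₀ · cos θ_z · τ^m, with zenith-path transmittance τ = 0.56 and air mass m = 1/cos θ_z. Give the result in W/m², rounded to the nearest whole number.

679 W/m²

cos θ_z = sin φ sin δ + cos φ cos δ cos H = (-0.0035)(-0.3649) + (1.0000)(0.9311)(0.9978) = 0.9303.
Air mass m = 1/cos θ_z = 1/0.9303 = 1.075; τ^m = 0.56^1.075 = 0.5362.
Surface direct beam = 1362 × 0.9303 × 0.5362 = 679.40 W/m².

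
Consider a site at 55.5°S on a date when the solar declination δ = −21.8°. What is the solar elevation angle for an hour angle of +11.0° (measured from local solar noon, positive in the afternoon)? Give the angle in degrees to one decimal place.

cos θ_z = sin(-55.5°) sin(-21.8°) + cos(-55.5°) cos(-21.8°) cos(11.00°) = 0.3061 + 0.5162 = 0.8223.
θ_z = arccos(0.8223) = 34.68°, so the elevation is 90° − 34.68° = 55.32°.

55.3°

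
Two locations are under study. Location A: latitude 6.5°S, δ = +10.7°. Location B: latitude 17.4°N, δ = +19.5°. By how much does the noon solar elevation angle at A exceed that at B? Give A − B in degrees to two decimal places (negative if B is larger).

-15.10°

A: 90° − |-6.5 − (10.7)| = 72.80°.
B: 90° − |17.4 − (19.5)| = 87.90°.
A − B = 72.80 − 87.90 = -15.10°.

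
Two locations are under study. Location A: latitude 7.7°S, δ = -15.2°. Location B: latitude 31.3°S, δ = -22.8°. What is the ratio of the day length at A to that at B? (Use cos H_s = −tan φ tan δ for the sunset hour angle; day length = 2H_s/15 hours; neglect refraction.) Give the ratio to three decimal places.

A: H_s = arccos(−tan -7.7° · tan -15.2°) = 92.11°, so 2H_s/15 = 12.2813 h.
B: H_s = arccos(−tan -31.3° · tan -22.8°) = 104.81°, so 2H_s/15 = 13.9747 h.
Ratio A/B = 12.2813 / 13.9747 = 0.8788.

0.879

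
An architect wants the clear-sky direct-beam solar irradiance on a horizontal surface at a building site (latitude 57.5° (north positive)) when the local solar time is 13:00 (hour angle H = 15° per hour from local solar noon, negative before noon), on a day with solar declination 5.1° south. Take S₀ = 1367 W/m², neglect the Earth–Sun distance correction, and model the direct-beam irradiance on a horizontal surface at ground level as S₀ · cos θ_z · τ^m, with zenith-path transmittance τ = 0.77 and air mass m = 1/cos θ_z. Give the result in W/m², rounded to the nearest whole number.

334 W/m²

Hour angle H = 15° × (13 − 12) = 15.00°.
cos θ_z = sin φ sin δ + cos φ cos δ cos H = (0.8434)(-0.0889) + (0.5373)(0.9960)(0.9659) = 0.4419.
Air mass m = 1/cos θ_z = 1/0.4419 = 2.263; τ^m = 0.77^2.263 = 0.5535.
Surface direct beam = 1367 × 0.4419 × 0.5535 = 334.36 W/m².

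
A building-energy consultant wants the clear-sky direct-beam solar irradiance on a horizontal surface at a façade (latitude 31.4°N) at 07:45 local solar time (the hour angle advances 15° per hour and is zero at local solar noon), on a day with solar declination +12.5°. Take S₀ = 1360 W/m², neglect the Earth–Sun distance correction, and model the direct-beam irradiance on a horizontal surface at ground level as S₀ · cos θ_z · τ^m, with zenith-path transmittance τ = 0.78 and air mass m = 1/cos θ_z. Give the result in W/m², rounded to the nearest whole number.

Hour angle H = 15° × (7.75 − 12) = -63.75°.
cos θ_z = sin(31.4°) sin(12.5°) + cos(31.4°) cos(12.5°) cos(-63.75°) = 0.1128 + 0.3686 = 0.4814.
Air mass m = 1/cos θ_z = 1/0.4814 = 2.077; τ^m = 0.78^2.077 = 0.5969.
Surface direct beam = 1360 × 0.4814 × 0.5969 = 390.79 W/m².

391 W/m²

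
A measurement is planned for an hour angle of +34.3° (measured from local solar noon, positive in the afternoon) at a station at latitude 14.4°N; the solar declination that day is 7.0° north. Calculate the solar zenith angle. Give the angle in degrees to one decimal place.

34.5°

With φ = 14.4°, δ = 7.0°, H = 34.30°: sin φ sin δ = 0.0303, cos φ cos δ cos H = 0.7942, so cos θ_z = 0.8245.
θ_z = arccos(0.8245) = 34.46°.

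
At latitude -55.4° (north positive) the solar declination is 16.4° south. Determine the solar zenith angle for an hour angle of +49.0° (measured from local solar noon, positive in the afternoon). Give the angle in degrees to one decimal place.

cos θ_z = sin φ sin δ + cos φ cos δ cos H = (-0.8231)(-0.2823) + (0.5678)(0.9593)(0.6561) = 0.5897.
θ_z = arccos(0.5897) = 53.86°.

53.9°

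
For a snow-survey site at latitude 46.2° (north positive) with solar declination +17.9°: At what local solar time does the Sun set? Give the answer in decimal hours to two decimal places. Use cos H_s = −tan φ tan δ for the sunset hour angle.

19.31 h

−tan φ tan δ = −(1.0428)(0.3230) = -0.3368; H_s = arccos(-0.3368) = 109.68°.
Sunset is at 12 + H_s/15 = 12 + 7.312 = 19.312 h local solar time.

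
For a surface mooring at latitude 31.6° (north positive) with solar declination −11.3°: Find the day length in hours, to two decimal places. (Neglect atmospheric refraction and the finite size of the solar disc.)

cos H_s = −tan(31.6°) · tan(-11.3°) = 0.1229, so H_s = arccos(0.1229) = 82.94°.
Day length = 2 H_s / 15° h⁻¹ = 165.88° / 15 = 11.059 h.

11.06 hours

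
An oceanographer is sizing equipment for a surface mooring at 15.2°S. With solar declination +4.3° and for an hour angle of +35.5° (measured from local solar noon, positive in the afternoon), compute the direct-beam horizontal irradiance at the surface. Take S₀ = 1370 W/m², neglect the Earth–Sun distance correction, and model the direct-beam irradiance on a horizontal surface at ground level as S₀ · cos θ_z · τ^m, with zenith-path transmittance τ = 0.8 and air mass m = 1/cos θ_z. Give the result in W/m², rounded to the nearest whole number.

781 W/m²

cos θ_z = sin(-15.2°) sin(4.3°) + cos(-15.2°) cos(4.3°) cos(35.50°) = -0.0197 + 0.7834 = 0.7637.
Air mass m = 1/cos θ_z = 1/0.7637 = 1.309; τ^m = 0.8^1.309 = 0.7467.
Surface direct beam = 1370 × 0.7637 × 0.7467 = 781.25 W/m².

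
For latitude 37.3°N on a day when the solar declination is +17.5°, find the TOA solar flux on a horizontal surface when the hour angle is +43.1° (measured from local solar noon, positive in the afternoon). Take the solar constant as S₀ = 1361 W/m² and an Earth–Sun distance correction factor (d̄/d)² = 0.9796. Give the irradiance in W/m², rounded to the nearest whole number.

cos θ_z = sin(37.3°) sin(17.5°) + cos(37.3°) cos(17.5°) cos(43.10°) = 0.1822 + 0.5539 = 0.7361.
Top-of-atmosphere irradiance = S₀ (d̄/d)² cos θ_z = 1361 × 0.9796 × 0.7361 = 981.39 W/m².

981 W/m²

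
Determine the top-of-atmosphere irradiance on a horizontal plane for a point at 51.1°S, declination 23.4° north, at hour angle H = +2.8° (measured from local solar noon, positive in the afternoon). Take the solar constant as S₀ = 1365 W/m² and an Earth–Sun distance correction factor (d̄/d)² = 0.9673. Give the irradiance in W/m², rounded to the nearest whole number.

With φ = -51.1°, δ = 23.4°, H = 2.80°: sin φ sin δ = -0.3091, cos φ cos δ cos H = 0.5756, so cos θ_z = 0.2665.
Top-of-atmosphere irradiance = S₀ (d̄/d)² cos θ_z = 1365 × 0.9673 × 0.2665 = 351.88 W/m².

352 W/m²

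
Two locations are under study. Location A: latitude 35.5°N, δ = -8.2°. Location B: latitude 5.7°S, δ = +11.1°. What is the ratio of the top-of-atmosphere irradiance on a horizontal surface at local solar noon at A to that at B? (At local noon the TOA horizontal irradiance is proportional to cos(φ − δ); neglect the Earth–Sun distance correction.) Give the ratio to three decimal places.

A: cos θ_z = cos(35.5° − (-8.2°)) = 0.7230.
B: cos θ_z = cos(-5.7° − (11.1°)) = 0.9573.
Ratio A/B = 0.7230 / 0.9573 = 0.7552.

0.755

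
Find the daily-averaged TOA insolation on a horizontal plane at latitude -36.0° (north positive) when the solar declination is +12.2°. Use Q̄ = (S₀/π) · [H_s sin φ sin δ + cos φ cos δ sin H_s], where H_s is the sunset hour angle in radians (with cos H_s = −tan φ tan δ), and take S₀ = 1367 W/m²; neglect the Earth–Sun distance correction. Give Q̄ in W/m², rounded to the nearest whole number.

−tan φ tan δ = −(-0.7265)(0.2162) = 0.1571; H_s = arccos(0.1571) = 80.96°. In radians, H_s = 1.4130.
H_s sin φ sin δ = 1.4130 × -0.5878 × 0.2113 = -0.1755.
cos φ cos δ sin H_s = 0.8090 × 0.9774 × 0.9876 = 0.7809.
Q̄ = (1367/π) × (-0.1755 + 0.7809) = 435.13 × 0.6054 = 263.43 W/m².

263 W/m²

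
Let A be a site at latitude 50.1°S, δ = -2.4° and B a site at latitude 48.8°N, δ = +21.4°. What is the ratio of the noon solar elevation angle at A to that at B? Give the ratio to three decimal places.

0.676

A: 90° − |-50.1 − (-2.4)| = 42.30°.
B: 90° − |48.8 − (21.4)| = 62.60°.
Ratio A/B = 42.3000 / 62.6000 = 0.6757.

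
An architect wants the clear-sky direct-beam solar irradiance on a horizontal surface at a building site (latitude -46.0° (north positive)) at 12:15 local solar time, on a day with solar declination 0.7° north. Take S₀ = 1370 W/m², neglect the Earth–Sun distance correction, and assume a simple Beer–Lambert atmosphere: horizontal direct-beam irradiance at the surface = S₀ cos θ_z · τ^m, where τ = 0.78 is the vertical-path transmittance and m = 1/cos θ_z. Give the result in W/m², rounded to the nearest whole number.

Hour angle H = 15° × (12.25 − 12) = 3.75°.
With φ = -46.0°, δ = 0.7°, H = 3.75°: sin φ sin δ = -0.0088, cos φ cos δ cos H = 0.6931, so cos θ_z = 0.6843.
Air mass m = 1/cos θ_z = 1/0.6843 = 1.461; τ^m = 0.78^1.461 = 0.6956.
Surface direct beam = 1370 × 0.6843 × 0.6956 = 652.12 W/m².

652 W/m²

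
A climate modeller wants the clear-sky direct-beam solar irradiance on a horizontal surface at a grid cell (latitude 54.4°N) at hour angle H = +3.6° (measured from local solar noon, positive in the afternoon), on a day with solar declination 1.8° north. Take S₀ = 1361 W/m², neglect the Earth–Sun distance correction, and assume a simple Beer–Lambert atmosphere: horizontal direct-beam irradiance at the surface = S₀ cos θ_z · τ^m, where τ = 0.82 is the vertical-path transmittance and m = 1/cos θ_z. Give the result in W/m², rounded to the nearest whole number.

With φ = 54.4°, δ = 1.8°, H = 3.60°: sin φ sin δ = 0.0255, cos φ cos δ cos H = 0.5807, so cos θ_z = 0.6062.
Air mass m = 1/cos θ_z = 1/0.6062 = 1.650; τ^m = 0.82^1.650 = 0.7208.
Surface direct beam = 1361 × 0.6062 × 0.7208 = 594.69 W/m².

595 W/m²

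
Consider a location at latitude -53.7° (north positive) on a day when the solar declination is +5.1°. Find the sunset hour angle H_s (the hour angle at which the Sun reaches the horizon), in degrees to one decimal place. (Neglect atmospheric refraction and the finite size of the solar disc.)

The sunset hour angle satisfies cos H_s = −tan φ tan δ = 0.1215, giving H_s = 83.02°.

83.0°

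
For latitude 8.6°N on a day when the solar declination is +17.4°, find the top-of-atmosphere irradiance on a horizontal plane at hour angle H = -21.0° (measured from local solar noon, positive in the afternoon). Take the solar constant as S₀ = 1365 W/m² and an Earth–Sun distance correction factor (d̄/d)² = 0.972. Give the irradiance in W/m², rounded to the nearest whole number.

With φ = 8.6°, δ = 17.4°, H = -21.00°: sin φ sin δ = 0.0447, cos φ cos δ cos H = 0.8808, so cos θ_z = 0.9255.
Top-of-atmosphere irradiance = S₀ (d̄/d)² cos θ_z = 1365 × 0.972 × 0.9255 = 1227.93 W/m².

1228 W/m²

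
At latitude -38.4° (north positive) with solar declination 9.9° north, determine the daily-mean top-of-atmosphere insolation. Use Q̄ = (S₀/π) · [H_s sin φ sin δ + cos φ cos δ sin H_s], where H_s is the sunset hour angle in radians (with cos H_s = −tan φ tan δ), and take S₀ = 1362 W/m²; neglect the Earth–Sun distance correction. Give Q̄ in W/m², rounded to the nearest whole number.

The sunset hour angle satisfies cos H_s = −tan φ tan δ = 0.1383, giving H_s = 82.05°. In radians, H_s = 1.4320.
H_s sin φ sin δ = 1.4320 × -0.6211 × 0.1719 = -0.1529.
cos φ cos δ sin H_s = 0.7837 × 0.9851 × 0.9904 = 0.7646.
Q̄ = (1362/π) × (-0.1529 + 0.7646) = 433.54 × 0.6117 = 265.20 W/m².

265 W/m²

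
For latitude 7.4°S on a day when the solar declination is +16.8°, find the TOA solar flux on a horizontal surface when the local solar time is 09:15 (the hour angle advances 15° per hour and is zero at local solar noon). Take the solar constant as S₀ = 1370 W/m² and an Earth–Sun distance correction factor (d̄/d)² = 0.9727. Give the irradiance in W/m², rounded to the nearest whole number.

Hour angle H = 15° × (9.25 − 12) = -41.25°.
With φ = -7.4°, δ = 16.8°, H = -41.25°: sin φ sin δ = -0.0372, cos φ cos δ cos H = 0.7138, so cos θ_z = 0.6766.
Top-of-atmosphere irradiance = S₀ (d̄/d)² cos θ_z = 1370 × 0.9727 × 0.6766 = 901.64 W/m².

902 W/m²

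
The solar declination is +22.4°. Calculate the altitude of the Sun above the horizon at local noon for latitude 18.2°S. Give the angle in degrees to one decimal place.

At local solar noon the hour angle is zero, so the elevation is 90° − |φ − δ| = 90° − |-18.2° − (22.4°)| = 90° − 40.6° = 49.4°.

49.4°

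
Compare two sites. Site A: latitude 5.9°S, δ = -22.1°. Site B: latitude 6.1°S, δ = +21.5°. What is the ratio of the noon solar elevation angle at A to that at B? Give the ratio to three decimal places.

1.183

A: 90° − |-5.9 − (-22.1)| = 73.80°.
B: 90° − |-6.1 − (21.5)| = 62.40°.
Ratio A/B = 73.8000 / 62.4000 = 1.1827.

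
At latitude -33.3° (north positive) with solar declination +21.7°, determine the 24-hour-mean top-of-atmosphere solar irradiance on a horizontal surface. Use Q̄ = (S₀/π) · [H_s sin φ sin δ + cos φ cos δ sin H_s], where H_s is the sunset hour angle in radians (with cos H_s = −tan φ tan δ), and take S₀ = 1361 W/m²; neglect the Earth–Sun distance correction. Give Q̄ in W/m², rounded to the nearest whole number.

210 W/m²

−tan φ tan δ = −(-0.6569)(0.3979) = 0.2614; H_s = arccos(0.2614) = 74.85°. In radians, H_s = 1.3064.
H_s sin φ sin δ = 1.3064 × -0.5490 × 0.3697 = -0.2652.
cos φ cos δ sin H_s = 0.8358 × 0.9291 × 0.9653 = 0.7496.
Q̄ = (1361/π) × (-0.2652 + 0.7496) = 433.22 × 0.4844 = 209.85 W/m².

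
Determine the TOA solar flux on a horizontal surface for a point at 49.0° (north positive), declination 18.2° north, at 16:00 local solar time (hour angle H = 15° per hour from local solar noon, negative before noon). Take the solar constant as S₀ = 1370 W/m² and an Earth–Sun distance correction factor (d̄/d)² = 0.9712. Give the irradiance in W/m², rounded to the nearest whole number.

Hour angle H = 15° × (16 − 12) = 60.00°.
cos θ_z = sin(49.0°) sin(18.2°) + cos(49.0°) cos(18.2°) cos(60.00°) = 0.2357 + 0.3116 = 0.5473.
Top-of-atmosphere irradiance = S₀ (d̄/d)² cos θ_z = 1370 × 0.9712 × 0.5473 = 728.21 W/m².

728 W/m²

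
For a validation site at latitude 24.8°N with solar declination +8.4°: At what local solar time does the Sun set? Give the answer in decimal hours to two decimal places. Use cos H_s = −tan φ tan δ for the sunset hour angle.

−tan φ tan δ = −(0.4621)(0.1477) = -0.0683; H_s = arccos(-0.0683) = 93.92°.
Sunset is at 12 + H_s/15 = 12 + 6.261 = 18.261 h local solar time.

18.26 h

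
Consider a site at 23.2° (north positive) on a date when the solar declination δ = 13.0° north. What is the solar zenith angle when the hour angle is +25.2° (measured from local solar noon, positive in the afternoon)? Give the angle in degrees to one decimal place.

26.0°

cos θ_z = sin φ sin δ + cos φ cos δ cos H = (0.3939)(0.2250) + (0.9191)(0.9744)(0.9048) = 0.8989.
θ_z = arccos(0.8989) = 25.99°.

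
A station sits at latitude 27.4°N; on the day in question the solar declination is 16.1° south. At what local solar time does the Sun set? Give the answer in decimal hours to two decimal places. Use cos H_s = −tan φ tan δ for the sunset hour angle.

17.43 h

The sunset hour angle satisfies cos H_s = −tan φ tan δ = 0.1496, giving H_s = 81.40°.
Sunset is at 12 + H_s/15 = 12 + 5.427 = 17.427 h local solar time.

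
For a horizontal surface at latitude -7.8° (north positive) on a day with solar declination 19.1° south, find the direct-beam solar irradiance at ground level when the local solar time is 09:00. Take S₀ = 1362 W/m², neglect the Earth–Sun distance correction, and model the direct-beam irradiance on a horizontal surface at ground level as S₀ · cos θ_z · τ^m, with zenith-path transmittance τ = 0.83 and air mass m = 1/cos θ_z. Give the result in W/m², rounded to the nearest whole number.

Hour angle H = 15° × (9 − 12) = -45.00°.
cos θ_z = sin(-7.8°) sin(-19.1°) + cos(-7.8°) cos(-19.1°) cos(-45.00°) = 0.0444 + 0.6620 = 0.7064.
Air mass m = 1/cos θ_z = 1/0.7064 = 1.416; τ^m = 0.83^1.416 = 0.7681.
Surface direct beam = 1362 × 0.7064 × 0.7681 = 739.00 W/m².

739 W/m²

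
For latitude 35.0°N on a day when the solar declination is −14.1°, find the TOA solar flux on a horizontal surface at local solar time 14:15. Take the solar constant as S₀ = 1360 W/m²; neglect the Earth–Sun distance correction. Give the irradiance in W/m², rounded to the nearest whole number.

708 W/m²

Hour angle H = 15° × (14.25 − 12) = 33.75°.
cos θ_z = sin(35.0°) sin(-14.1°) + cos(35.0°) cos(-14.1°) cos(33.75°) = -0.1397 + 0.6606 = 0.5209.
Top-of-atmosphere irradiance = S₀ cos θ_z = 1360 × 0.5209 = 708.42 W/m².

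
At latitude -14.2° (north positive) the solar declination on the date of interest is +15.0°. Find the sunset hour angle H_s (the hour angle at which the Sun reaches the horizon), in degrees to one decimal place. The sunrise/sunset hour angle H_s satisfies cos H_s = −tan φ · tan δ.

The sunset hour angle satisfies cos H_s = −tan φ tan δ = 0.0678, giving H_s = 86.11°.

86.1°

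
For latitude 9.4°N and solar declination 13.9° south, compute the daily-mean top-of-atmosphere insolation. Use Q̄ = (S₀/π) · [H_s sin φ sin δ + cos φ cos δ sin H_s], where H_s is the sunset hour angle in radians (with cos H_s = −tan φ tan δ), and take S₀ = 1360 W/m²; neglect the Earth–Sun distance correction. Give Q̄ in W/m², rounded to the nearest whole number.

388 W/m²

−tan φ tan δ = −(0.1655)(-0.2475) = 0.0410; H_s = arccos(0.0410) = 87.65°. In radians, H_s = 1.5298.
H_s sin φ sin δ = 1.5298 × 0.1633 × -0.2402 = -0.0600.
cos φ cos δ sin H_s = 0.9866 × 0.9707 × 0.9992 = 0.9569.
Q̄ = (1360/π) × (-0.0600 + 0.9569) = 432.90 × 0.8969 = 388.27 W/m².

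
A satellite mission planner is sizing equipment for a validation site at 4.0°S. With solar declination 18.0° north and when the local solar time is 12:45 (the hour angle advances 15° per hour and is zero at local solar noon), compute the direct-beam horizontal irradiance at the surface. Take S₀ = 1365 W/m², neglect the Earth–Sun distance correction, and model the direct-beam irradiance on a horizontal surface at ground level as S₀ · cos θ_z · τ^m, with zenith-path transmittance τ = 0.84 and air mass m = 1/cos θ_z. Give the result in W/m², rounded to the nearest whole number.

Hour angle H = 15° × (12.75 − 12) = 11.25°.
With φ = -4.0°, δ = 18.0°, H = 11.25°: sin φ sin δ = -0.0216, cos φ cos δ cos H = 0.9305, so cos θ_z = 0.9089.
Air mass m = 1/cos θ_z = 1/0.9089 = 1.100; τ^m = 0.84^1.100 = 0.8255.
Surface direct beam = 1365 × 0.9089 × 0.8255 = 1024.16 W/m².

1024 W/m²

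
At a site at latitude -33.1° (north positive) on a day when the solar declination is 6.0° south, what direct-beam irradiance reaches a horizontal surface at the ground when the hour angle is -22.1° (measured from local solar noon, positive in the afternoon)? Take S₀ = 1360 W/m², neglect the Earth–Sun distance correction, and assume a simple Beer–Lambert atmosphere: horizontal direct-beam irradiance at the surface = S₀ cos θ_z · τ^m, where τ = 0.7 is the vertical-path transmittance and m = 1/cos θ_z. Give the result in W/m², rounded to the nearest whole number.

cos θ_z = sin φ sin δ + cos φ cos δ cos H = (-0.5461)(-0.1045) + (0.8377)(0.9945)(0.9265) = 0.8289.
Air mass m = 1/cos θ_z = 1/0.8289 = 1.206; τ^m = 0.7^1.206 = 0.6504.
Surface direct beam = 1360 × 0.8289 × 0.6504 = 733.20 W/m².

733 W/m²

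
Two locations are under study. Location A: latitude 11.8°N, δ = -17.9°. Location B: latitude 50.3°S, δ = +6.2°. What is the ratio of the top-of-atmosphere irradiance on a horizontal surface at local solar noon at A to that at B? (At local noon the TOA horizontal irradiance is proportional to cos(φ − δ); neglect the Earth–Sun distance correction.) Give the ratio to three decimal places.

A: cos θ_z = cos(11.8° − (-17.9°)) = 0.8686.
B: cos θ_z = cos(-50.3° − (6.2°)) = 0.5519.
Ratio A/B = 0.8686 / 0.5519 = 1.5738.

1.574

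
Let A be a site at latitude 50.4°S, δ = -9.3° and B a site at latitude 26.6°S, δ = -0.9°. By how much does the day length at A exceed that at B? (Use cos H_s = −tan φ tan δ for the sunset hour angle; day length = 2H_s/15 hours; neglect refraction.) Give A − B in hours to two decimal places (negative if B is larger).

A: H_s = arccos(−tan -50.4° · tan -9.3°) = 101.42°, so 2H_s/15 = 13.5227 h.
B: H_s = arccos(−tan -26.6° · tan -0.9°) = 90.45°, so 2H_s/15 = 12.0600 h.
A − B = 13.5227 − 12.0600 = 1.4627 h.

+1.46 h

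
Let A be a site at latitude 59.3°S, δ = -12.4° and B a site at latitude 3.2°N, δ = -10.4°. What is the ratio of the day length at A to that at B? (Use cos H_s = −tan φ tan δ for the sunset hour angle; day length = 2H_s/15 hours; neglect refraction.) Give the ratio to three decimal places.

1.250

A: H_s = arccos(−tan -59.3° · tan -12.4°) = 111.73°, so 2H_s/15 = 14.8973 h.
B: H_s = arccos(−tan 3.2° · tan -10.4°) = 89.41°, so 2H_s/15 = 11.9213 h.
Ratio A/B = 14.8973 / 11.9213 = 1.2496.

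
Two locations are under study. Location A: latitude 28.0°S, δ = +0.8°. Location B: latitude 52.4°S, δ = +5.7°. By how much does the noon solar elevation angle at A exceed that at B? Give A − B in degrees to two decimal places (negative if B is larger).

A: 90° − |-28.0 − (0.8)| = 61.20°.
B: 90° − |-52.4 − (5.7)| = 31.90°.
A − B = 61.20 − 31.90 = 29.30°.

+29.30°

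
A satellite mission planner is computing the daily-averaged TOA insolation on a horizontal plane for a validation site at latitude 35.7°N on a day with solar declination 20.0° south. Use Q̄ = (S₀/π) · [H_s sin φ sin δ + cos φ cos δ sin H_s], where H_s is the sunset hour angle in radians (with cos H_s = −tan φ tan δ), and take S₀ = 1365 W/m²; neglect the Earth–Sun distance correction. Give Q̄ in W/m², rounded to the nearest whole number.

207 W/m²

The sunset hour angle satisfies cos H_s = −tan φ tan δ = 0.2615, giving H_s = 74.84°. In radians, H_s = 1.3062.
H_s sin φ sin δ = 1.3062 × 0.5835 × -0.3420 = -0.2607.
cos φ cos δ sin H_s = 0.8121 × 0.9397 × 0.9652 = 0.7366.
Q̄ = (1365/π) × (-0.2607 + 0.7366) = 434.49 × 0.4759 = 206.77 W/m².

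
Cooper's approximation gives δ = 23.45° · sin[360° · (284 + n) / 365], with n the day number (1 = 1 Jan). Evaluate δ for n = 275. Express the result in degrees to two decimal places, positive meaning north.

360 × (284 + 275) / 365 = 551.342°; sin(551.342°) = -0.1967.
δ = 23.45 × -0.1967 = -4.613° ≈ -4.61°.

-4.61°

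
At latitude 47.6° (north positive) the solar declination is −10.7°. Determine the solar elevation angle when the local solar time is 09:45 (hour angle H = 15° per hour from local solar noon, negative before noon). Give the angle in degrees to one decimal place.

Hour angle H = 15° × (9.75 − 12) = -33.75°.
With φ = 47.6°, δ = -10.7°, H = -33.75°: sin φ sin δ = -0.1371, cos φ cos δ cos H = 0.5509, so cos θ_z = 0.4138.
θ_z = arccos(0.4138) = 65.56°, so the elevation is 90° − 65.56° = 24.44°.

24.4°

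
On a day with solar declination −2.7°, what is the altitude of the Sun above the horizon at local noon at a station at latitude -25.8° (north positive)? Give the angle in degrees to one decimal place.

66.9°

At local solar noon the hour angle is zero, so the elevation is 90° − |φ − δ| = 90° − |-25.8° − (-2.7°)| = 90° − 23.1° = 66.9°.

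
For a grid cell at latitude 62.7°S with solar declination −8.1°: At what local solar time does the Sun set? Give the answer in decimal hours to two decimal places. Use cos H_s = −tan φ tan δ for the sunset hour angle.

19.07 h

The sunset hour angle satisfies cos H_s = −tan φ tan δ = -0.2757, giving H_s = 106.00°.
Sunset is at 12 + H_s/15 = 12 + 7.067 = 19.067 h local solar time.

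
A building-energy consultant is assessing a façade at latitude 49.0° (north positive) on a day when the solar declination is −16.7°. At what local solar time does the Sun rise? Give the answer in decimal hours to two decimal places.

cos H_s = −tan(49.0°) · tan(-16.7°) = 0.3451, so H_s = arccos(0.3451) = 69.81°.
Sunrise is at 12 − H_s/15 = 12 − 4.654 = 7.346 h local solar time.

7.35 h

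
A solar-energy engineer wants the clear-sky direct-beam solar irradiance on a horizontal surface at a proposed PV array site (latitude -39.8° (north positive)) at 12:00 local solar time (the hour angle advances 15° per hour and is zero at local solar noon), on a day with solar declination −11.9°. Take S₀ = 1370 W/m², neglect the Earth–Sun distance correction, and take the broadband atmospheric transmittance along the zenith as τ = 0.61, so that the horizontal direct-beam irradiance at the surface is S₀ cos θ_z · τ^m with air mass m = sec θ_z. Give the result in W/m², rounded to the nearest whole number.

692 W/m²

Hour angle H = 15° × (12 − 12) = 0.00°.
cos θ_z = sin(-39.8°) sin(-11.9°) + cos(-39.8°) cos(-11.9°) cos(0.00°) = 0.1320 + 0.7518 = 0.8838.
Air mass m = 1/cos θ_z = 1/0.8838 = 1.131; τ^m = 0.61^1.131 = 0.5718.
Surface direct beam = 1370 × 0.8838 × 0.5718 = 692.34 W/m².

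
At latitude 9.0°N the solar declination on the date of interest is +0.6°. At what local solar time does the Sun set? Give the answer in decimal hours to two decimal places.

cos H_s = −tan(9.0°) · tan(0.6°) = -0.0017, so H_s = arccos(-0.0017) = 90.10°.
Sunset is at 12 + H_s/15 = 12 + 6.007 = 18.007 h local solar time.

18.01 h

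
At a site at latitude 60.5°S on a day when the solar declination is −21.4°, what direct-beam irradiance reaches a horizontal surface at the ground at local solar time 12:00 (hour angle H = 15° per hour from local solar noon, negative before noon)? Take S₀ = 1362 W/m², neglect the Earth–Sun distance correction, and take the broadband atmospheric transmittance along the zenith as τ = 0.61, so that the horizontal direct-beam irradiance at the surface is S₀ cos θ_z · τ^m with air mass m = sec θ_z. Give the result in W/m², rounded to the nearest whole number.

Hour angle H = 15° × (12 − 12) = 0.00°.
With φ = -60.5°, δ = -21.4°, H = 0.00°: sin φ sin δ = 0.3176, cos φ cos δ cos H = 0.4585, so cos θ_z = 0.7761.
Air mass m = 1/cos θ_z = 1/0.7761 = 1.288; τ^m = 0.61^1.288 = 0.5291.
Surface direct beam = 1362 × 0.7761 × 0.5291 = 559.28 W/m².

559 W/m²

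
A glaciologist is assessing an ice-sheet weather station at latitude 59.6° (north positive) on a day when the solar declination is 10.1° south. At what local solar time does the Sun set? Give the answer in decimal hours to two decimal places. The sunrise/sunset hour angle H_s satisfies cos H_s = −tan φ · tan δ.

16.82 h

The sunset hour angle satisfies cos H_s = −tan φ tan δ = 0.3036, giving H_s = 72.33°.
Sunset is at 12 + H_s/15 = 12 + 4.822 = 16.822 h local solar time.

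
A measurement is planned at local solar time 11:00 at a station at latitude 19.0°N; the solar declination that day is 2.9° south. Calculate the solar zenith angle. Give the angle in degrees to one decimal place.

26.4°

Hour angle H = 15° × (11 − 12) = -15.00°.
With φ = 19.0°, δ = -2.9°, H = -15.00°: sin φ sin δ = -0.0165, cos φ cos δ cos H = 0.9121, so cos θ_z = 0.8956.
θ_z = arccos(0.8956) = 26.41°.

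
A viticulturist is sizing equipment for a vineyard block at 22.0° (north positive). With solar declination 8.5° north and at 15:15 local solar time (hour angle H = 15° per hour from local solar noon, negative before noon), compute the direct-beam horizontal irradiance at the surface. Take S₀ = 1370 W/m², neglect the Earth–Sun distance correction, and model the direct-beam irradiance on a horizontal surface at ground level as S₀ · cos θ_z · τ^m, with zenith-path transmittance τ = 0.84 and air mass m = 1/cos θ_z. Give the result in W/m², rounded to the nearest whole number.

Hour angle H = 15° × (15.25 − 12) = 48.75°.
cos θ_z = sin(22.0°) sin(8.5°) + cos(22.0°) cos(8.5°) cos(48.75°) = 0.0554 + 0.6046 = 0.6600.
Air mass m = 1/cos θ_z = 1/0.6600 = 1.515; τ^m = 0.84^1.515 = 0.7679.
Surface direct beam = 1370 × 0.6600 × 0.7679 = 694.34 W/m².

694 W/m²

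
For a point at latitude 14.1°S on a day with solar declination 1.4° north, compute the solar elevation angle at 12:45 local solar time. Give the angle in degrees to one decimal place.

Hour angle H = 15° × (12.75 − 12) = 11.25°.
With φ = -14.1°, δ = 1.4°, H = 11.25°: sin φ sin δ = -0.0060, cos φ cos δ cos H = 0.9510, so cos θ_z = 0.9450.
θ_z = arccos(0.9450) = 19.09°, so the elevation is 90° − 19.09° = 70.91°.

70.9°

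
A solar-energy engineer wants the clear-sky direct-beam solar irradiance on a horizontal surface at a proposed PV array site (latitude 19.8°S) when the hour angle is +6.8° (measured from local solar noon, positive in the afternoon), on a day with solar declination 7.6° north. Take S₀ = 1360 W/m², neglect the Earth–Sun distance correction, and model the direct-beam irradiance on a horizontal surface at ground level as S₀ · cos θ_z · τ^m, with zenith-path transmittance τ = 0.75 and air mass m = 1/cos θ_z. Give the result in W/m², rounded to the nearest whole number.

865 W/m²

cos θ_z = sin φ sin δ + cos φ cos δ cos H = (-0.3387)(0.1323) + (0.9409)(0.9912)(0.9930) = 0.8813.
Air mass m = 1/cos θ_z = 1/0.8813 = 1.135; τ^m = 0.75^1.135 = 0.7214.
Surface direct beam = 1360 × 0.8813 × 0.7214 = 864.65 W/m².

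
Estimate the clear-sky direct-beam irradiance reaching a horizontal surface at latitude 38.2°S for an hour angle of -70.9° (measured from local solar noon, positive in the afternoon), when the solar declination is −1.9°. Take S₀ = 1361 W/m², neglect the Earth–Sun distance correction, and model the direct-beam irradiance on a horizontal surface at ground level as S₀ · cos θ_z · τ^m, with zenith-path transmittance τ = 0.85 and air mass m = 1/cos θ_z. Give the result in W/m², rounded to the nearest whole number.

210 W/m²

With φ = -38.2°, δ = -1.9°, H = -70.90°: sin φ sin δ = 0.0205, cos φ cos δ cos H = 0.2570, so cos θ_z = 0.2775.
Air mass m = 1/cos θ_z = 1/0.2775 = 3.604; τ^m = 0.85^3.604 = 0.5567.
Surface direct beam = 1361 × 0.2775 × 0.5567 = 210.25 W/m².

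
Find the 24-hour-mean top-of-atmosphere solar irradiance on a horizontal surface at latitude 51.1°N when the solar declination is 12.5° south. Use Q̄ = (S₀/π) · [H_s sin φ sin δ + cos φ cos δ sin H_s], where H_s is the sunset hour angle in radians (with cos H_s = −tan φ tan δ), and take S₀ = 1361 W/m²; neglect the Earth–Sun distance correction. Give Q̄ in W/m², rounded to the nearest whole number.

The sunset hour angle satisfies cos H_s = −tan φ tan δ = 0.2747, giving H_s = 74.06°. In radians, H_s = 1.2926.
H_s sin φ sin δ = 1.2926 × 0.7782 × -0.2164 = -0.2177.
cos φ cos δ sin H_s = 0.6280 × 0.9763 × 0.9616 = 0.5896.
Q̄ = (1361/π) × (-0.2177 + 0.5896) = 433.22 × 0.3719 = 161.11 W/m².

161 W/m²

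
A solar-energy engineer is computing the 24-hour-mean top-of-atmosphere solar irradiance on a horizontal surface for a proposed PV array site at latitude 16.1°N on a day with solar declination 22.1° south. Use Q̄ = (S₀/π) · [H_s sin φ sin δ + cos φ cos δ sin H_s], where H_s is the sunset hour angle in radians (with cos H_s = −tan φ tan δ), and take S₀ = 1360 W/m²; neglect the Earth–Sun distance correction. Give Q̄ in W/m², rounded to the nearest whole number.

−tan φ tan δ = −(0.2886)(-0.4061) = 0.1172; H_s = arccos(0.1172) = 83.27°. In radians, H_s = 1.4533.
H_s sin φ sin δ = 1.4533 × 0.2773 × -0.3762 = -0.1516.
cos φ cos δ sin H_s = 0.9608 × 0.9265 × 0.9931 = 0.8840.
Q̄ = (1360/π) × (-0.1516 + 0.8840) = 432.90 × 0.7324 = 317.06 W/m².

317 W/m²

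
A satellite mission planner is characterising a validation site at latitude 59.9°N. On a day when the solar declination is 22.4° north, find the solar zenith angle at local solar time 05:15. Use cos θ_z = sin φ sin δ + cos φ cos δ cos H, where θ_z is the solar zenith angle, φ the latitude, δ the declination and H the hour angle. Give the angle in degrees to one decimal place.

Hour angle H = 15° × (5.25 − 12) = -101.25°.
cos θ_z = sin(59.9°) sin(22.4°) + cos(59.9°) cos(22.4°) cos(-101.25°) = 0.3297 + -0.0905 = 0.2392.
θ_z = arccos(0.2392) = 76.16°.

76.2°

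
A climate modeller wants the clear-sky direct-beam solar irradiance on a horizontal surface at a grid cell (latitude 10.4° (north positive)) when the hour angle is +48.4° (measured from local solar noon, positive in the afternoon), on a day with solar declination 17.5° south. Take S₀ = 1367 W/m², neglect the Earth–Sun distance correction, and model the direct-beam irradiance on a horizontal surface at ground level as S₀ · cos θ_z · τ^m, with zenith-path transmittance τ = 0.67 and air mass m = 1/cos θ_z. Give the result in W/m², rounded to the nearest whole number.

With φ = 10.4°, δ = -17.5°, H = 48.40°: sin φ sin δ = -0.0543, cos φ cos δ cos H = 0.6228, so cos θ_z = 0.5685.
Air mass m = 1/cos θ_z = 1/0.5685 = 1.759; τ^m = 0.67^1.759 = 0.4944.
Surface direct beam = 1367 × 0.5685 × 0.4944 = 384.22 W/m².

384 W/m²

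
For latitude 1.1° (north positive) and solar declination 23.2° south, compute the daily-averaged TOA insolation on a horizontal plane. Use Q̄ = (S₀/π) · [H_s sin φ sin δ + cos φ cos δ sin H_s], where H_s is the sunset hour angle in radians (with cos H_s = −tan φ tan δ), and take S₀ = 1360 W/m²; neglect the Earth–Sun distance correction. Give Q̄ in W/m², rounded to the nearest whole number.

−tan φ tan δ = −(0.0192)(-0.4286) = 0.0082; H_s = arccos(0.0082) = 89.53°. In radians, H_s = 1.5626.
H_s sin φ sin δ = 1.5626 × 0.0192 × -0.3939 = -0.0118.
cos φ cos δ sin H_s = 0.9998 × 0.9191 × 1.0000 = 0.9189.
Q̄ = (1360/π) × (-0.0118 + 0.9189) = 432.90 × 0.9071 = 392.68 W/m².

393 W/m²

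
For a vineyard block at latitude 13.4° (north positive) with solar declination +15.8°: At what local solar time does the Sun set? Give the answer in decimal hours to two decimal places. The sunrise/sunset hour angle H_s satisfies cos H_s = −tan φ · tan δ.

−tan φ tan δ = −(0.2382)(0.2830) = -0.0674; H_s = arccos(-0.0674) = 93.86°.
Sunset is at 12 + H_s/15 = 12 + 6.257 = 18.257 h local solar time.

18.26 h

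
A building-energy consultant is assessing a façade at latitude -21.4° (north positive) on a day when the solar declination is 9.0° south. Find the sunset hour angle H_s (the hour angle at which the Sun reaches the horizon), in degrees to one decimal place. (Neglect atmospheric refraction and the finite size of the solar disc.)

−tan φ tan δ = −(-0.3919)(-0.1584) = -0.0621; H_s = arccos(-0.0621) = 93.56°.

93.6°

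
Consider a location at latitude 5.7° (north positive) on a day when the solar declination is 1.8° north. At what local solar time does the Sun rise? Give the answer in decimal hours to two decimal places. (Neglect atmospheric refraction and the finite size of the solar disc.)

5.99 h

cos H_s = −tan(5.7°) · tan(1.8°) = -0.0031, so H_s = arccos(-0.0031) = 90.18°.
Sunrise is at 12 − H_s/15 = 12 − 6.012 = 5.988 h local solar time.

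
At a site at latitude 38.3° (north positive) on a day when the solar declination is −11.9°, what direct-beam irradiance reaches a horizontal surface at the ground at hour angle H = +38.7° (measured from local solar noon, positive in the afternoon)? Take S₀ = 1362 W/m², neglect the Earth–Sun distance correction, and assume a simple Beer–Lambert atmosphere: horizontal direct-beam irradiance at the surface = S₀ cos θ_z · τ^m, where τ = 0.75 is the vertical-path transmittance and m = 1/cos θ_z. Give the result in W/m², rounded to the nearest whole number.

349 W/m²

cos θ_z = sin(38.3°) sin(-11.9°) + cos(38.3°) cos(-11.9°) cos(38.70°) = -0.1278 + 0.5993 = 0.4715.
Air mass m = 1/cos θ_z = 1/0.4715 = 2.121; τ^m = 0.75^2.121 = 0.5433.
Surface direct beam = 1362 × 0.4715 × 0.5433 = 348.90 W/m².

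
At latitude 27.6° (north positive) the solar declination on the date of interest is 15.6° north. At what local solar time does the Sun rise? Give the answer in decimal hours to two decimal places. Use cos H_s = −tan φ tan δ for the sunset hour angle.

−tan φ tan δ = −(0.5228)(0.2792) = -0.1460; H_s = arccos(-0.1460) = 98.40°.
Sunrise is at 12 − H_s/15 = 12 − 6.560 = 5.440 h local solar time.

5.44 h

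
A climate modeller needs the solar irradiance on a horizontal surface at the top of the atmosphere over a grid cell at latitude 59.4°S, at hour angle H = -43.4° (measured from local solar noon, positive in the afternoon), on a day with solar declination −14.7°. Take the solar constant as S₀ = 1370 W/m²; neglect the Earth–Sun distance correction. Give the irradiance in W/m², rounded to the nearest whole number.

cos θ_z = sin φ sin δ + cos φ cos δ cos H = (-0.8607)(-0.2538) + (0.5090)(0.9673)(0.7266) = 0.5762.
Top-of-atmosphere irradiance = S₀ cos θ_z = 1370 × 0.5762 = 789.39 W/m².

789 W/m²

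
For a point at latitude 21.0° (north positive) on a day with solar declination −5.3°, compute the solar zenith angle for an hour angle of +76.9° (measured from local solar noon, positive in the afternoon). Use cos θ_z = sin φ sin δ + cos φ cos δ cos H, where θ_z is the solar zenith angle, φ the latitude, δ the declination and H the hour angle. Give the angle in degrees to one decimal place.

cos θ_z = sin(21.0°) sin(-5.3°) + cos(21.0°) cos(-5.3°) cos(76.90°) = -0.0331 + 0.2107 = 0.1776.
θ_z = arccos(0.1776) = 79.77°.

79.8°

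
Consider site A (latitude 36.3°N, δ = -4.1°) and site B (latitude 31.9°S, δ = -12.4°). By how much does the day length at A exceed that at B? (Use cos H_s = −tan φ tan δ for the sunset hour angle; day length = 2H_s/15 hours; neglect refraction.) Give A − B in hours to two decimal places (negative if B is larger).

-1.45 h

A: H_s = arccos(−tan 36.3° · tan -4.1°) = 86.98°, so 2H_s/15 = 11.5973 h.
B: H_s = arccos(−tan -31.9° · tan -12.4°) = 97.87°, so 2H_s/15 = 13.0493 h.
A − B = 11.5973 − 13.0493 = -1.4520 h.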